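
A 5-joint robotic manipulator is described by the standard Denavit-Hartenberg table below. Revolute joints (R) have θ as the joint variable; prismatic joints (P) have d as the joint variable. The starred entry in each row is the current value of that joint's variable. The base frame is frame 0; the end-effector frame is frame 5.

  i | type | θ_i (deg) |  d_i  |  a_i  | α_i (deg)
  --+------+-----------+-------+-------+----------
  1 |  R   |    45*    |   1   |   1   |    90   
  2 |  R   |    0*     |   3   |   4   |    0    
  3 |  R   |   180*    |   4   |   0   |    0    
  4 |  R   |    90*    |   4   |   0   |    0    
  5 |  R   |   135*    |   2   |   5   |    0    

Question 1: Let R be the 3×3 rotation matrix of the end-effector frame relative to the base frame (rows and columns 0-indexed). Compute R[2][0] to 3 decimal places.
0.707

End-effector x-axis (col 0 of R) = (0.5000,0.5000,0.7071)
R[2][0] = 0.7071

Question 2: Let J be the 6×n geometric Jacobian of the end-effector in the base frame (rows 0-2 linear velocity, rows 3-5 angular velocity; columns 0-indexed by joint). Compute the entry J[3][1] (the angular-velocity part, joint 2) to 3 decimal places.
0.707

axis z_1 = (0.7071,-0.7071,0.0000); lever o_n−o_1 = (14.5208,-3.8640,3.5355)
cross product → J_v[:, 1] = (-2.5000,-2.5000,7.5355)
J_ω[:, 1] = z_1
entry J[3][1] = 0.7071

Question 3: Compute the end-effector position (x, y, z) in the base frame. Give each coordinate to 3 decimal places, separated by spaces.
15.228 -3.157 4.536

after link 1: o_1 = (0.7071, 0.7071, 1.0000)
after link 2: o_2 = (5.6569, 1.4142, 1.0000)
after link 3: o_3 = (8.4853, -1.4142, 1.0000)
after link 4: o_4 = (11.3137, -4.2426, 1.0000)
after link 5: o_5 = (15.2279, -3.1569, 4.5355)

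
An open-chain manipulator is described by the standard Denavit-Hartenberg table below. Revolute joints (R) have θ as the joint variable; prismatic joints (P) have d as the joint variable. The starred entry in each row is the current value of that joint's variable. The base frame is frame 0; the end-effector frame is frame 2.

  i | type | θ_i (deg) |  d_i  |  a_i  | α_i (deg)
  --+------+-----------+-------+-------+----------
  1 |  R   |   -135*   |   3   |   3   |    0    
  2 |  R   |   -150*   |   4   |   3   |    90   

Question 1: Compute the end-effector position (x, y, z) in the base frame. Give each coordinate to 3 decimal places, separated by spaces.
-1.345 0.776 7.000

after link 1: o_1 = (-2.1213, -2.1213, 3.0000)
after link 2: o_2 = (-1.3449, 0.7765, 7.0000)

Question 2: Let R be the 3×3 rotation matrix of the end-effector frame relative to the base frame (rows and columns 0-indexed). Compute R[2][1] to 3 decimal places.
1.000

End-effector y-axis (col 1 of R) = (-0.0000,0.0000,1.0000)
R[2][1] = 1.0000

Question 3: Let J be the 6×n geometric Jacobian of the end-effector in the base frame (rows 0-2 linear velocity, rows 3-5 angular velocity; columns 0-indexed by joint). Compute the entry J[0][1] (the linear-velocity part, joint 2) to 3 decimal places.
axis z_1 = (0.0000,0.0000,1.0000); lever o_n−o_1 = (0.7765,2.8978,4.0000)
cross product → J_v[:, 1] = (-2.8978,0.7765,0.0000)
J_ω[:, 1] = z_1
entry J[0][1] = -2.8978

-2.898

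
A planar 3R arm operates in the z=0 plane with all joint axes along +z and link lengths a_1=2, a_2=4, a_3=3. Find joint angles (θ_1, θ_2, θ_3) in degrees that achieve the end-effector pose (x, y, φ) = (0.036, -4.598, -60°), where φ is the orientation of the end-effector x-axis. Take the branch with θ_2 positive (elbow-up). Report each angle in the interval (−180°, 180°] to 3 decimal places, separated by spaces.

wrist centre = target − a_3·(cos φ, sin φ) = (-1.4640, -1.9999)
cos θ_2 = (6.1430−2²−4²)/(2·2·4) = -0.8661; θ_2 = 150.0043° (elbow-up)
β = atan2(-1.9999,-1.4640) = -126.2052°; ψ = atan2(1.9997,-1.4643) = 126.2124°
θ_1 = β − ψ = -252.4176°
θ_3 = φ − θ_1 − θ_2 = 42.4132° (wrapped to (-180°,180°])

107.582 150.004 42.413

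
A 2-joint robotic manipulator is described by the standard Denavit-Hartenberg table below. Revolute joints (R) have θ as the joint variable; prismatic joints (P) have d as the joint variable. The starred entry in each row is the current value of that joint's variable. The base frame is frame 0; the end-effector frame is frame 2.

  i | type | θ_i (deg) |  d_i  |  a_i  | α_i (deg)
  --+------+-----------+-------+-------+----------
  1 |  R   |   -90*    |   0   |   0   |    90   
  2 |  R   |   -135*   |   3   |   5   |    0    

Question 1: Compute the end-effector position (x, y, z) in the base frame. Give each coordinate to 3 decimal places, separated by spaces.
after link 1: o_1 = (0.0000, 0.0000, 0.0000)
after link 2: o_2 = (-3.0000, 3.5355, -3.5355)

-3.000 3.536 -3.536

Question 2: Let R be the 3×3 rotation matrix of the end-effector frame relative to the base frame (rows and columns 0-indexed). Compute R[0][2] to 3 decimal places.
End-effector z-axis (col 2 of R) = (-1.0000,-0.0000,0.0000)
R[0][2] = -1.0000

-1.000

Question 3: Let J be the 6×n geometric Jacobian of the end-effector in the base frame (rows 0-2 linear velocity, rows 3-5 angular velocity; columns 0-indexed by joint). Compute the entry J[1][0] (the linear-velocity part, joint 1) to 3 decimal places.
-3.000

axis z_0 = ẑ; lever o_n−o_0 = (-3.0000,3.5355,-3.5355)
cross product → J_v[:, 0] = (-3.5355,-3.0000,0.0000)
J_ω[:, 0] = z_0
entry J[1][0] = -3.0000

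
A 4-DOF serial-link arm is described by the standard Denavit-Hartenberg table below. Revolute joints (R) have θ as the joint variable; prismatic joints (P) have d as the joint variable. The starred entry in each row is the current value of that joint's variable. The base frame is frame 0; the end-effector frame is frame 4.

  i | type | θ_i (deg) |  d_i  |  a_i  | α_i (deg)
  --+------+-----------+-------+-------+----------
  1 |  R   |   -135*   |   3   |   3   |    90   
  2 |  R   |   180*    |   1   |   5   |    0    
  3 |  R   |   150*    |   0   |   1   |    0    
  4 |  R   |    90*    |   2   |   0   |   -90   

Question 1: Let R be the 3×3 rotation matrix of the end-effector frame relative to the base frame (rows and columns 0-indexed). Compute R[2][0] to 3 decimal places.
0.866

End-effector x-axis (col 0 of R) = (-0.3536,-0.3536,0.8660)
R[2][0] = 0.8660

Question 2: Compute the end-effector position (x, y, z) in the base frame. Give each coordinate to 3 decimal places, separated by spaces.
after link 1: o_1 = (-2.1213, -2.1213, 3.0000)
after link 2: o_2 = (0.7071, 2.1213, 3.0000)
after link 3: o_3 = (0.0947, 1.5089, 2.5000)
after link 4: o_4 = (-1.3195, 2.9232, 2.5000)

-1.319 2.923 2.500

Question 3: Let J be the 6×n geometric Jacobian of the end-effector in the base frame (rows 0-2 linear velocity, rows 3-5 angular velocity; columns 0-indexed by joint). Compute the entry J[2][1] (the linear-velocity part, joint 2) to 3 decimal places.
-4.134

axis z_1 = (-0.7071,0.7071,0.0000); lever o_n−o_1 = (0.8018,5.0445,-0.5000)
cross product → J_v[:, 1] = (-0.3536,-0.3536,-4.1340)
J_ω[:, 1] = z_1
entry J[2][1] = -4.1340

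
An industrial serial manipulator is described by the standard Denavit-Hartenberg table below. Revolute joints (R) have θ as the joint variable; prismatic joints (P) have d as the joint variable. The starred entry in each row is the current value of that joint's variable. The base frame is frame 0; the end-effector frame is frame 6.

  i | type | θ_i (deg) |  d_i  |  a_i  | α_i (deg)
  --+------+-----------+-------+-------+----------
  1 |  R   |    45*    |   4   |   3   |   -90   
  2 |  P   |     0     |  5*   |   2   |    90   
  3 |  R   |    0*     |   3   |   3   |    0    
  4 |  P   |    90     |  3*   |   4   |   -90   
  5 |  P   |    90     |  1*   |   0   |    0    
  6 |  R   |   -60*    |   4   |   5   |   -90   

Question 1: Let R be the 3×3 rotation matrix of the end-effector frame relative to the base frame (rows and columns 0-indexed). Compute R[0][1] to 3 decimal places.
0.707

End-effector y-axis (col 1 of R) = (0.7071,0.7071,-0.0000)
R[0][1] = 0.7071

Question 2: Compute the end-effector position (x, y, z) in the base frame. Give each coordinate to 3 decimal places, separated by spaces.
-7.305 11.547 7.500

after link 1: o_1 = (2.1213, 2.1213, 4.0000)
after link 2: o_2 = (0.0000, 7.0711, 4.0000)
after link 3: o_3 = (2.1213, 9.1924, 7.0000)
after link 4: o_4 = (-0.7071, 12.0208, 10.0000)
after link 5: o_5 = (-1.4142, 11.3137, 10.0000)
after link 6: o_6 = (-7.3045, 11.5471, 7.5000)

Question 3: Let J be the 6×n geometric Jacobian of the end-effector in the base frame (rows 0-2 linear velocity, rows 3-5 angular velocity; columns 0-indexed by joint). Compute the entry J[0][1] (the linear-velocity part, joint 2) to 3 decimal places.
-0.707

prismatic axis z_1 = (-0.7071,0.7071,0.0000)
J_v[:, 1] = z_1; J_ω[:, 1] = (0,0,0)
entry J[0][1] = -0.7071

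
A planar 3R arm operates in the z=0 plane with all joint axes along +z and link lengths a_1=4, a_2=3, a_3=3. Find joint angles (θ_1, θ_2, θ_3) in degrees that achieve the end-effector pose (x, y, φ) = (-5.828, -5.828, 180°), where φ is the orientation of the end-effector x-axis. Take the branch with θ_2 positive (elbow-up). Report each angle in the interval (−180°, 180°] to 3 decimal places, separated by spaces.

wrist centre = target − a_3·(cos φ, sin φ) = (-2.8280, -5.8280)
cos θ_2 = (41.9632−4²−3²)/(2·4·3) = 0.7068; θ_2 = 45.0250° (elbow-up)
β = atan2(-5.8280,-2.8280) = -115.8847°; ψ = atan2(2.1222,6.1204) = 19.1240°
θ_1 = β − ψ = -135.0086°
θ_3 = φ − θ_1 − θ_2 = -90.0163° (wrapped to (-180°,180°])

-135.009 45.025 -90.016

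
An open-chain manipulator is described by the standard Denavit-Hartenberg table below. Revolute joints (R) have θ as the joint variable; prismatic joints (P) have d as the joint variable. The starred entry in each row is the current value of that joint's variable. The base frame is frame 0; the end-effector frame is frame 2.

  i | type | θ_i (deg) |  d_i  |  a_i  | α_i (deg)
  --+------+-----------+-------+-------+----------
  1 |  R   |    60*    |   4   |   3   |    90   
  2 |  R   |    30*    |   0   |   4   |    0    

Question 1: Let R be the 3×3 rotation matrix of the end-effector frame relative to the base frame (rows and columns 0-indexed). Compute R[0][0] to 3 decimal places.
0.433

End-effector x-axis (col 0 of R) = (0.4330,0.7500,0.5000)
R[0][0] = 0.4330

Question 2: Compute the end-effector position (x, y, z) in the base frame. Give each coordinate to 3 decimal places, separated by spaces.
3.232 5.598 6.000

after link 1: o_1 = (1.5000, 2.5981, 4.0000)
after link 2: o_2 = (3.2321, 5.5981, 6.0000)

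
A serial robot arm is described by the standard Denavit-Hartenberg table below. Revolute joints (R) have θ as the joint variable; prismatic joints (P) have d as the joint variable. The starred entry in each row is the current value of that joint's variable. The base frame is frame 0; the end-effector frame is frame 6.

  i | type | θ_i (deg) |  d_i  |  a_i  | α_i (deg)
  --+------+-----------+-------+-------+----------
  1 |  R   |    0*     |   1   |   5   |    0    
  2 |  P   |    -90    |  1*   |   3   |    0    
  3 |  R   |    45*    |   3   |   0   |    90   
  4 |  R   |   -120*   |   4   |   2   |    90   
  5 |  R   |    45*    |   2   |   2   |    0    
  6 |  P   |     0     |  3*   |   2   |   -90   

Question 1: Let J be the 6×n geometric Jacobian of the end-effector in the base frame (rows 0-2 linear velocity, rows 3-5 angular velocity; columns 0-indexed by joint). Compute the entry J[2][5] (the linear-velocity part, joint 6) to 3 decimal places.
prismatic axis z_5 = (-0.6124,0.6124,0.5000)
J_v[:, 5] = z_5; J_ω[:, 5] = (0,0,0)
entry J[2][5] = 0.5000

0.500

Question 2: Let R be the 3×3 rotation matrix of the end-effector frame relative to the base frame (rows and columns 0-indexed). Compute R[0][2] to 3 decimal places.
-0.250

End-effector z-axis (col 2 of R) = (-0.2500,-0.7500,0.6124)
R[0][2] = -0.2500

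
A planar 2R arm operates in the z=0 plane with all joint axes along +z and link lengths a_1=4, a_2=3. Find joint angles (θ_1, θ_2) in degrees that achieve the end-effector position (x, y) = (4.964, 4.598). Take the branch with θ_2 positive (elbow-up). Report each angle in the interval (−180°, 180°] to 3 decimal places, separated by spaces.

29.997 30.008

cos θ_2 = (45.7829−4²−3²)/(2·4·3) = 0.8660; θ_2 = 30.0082° (elbow-up)
β = atan2(4.5980,4.9640) = 42.8080°; ψ = atan2(1.5004,6.5979) = 12.8113°
θ_1 = β − ψ = 29.9967°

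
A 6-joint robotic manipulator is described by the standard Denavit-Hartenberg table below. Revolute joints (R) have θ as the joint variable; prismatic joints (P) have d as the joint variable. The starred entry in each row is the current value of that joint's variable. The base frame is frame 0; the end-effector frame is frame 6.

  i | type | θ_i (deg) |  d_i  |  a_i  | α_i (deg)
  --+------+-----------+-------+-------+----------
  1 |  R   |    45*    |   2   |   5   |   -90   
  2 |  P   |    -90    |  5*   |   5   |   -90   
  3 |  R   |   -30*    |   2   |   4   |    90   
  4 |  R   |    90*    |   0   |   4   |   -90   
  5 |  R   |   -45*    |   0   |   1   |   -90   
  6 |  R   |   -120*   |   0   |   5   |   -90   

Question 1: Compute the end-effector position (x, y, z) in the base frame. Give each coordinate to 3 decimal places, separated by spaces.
4.259 9.797 7.244

after link 1: o_1 = (3.5355, 3.5355, 2.0000)
after link 2: o_2 = (0.0000, 7.0711, 7.0000)
after link 3: o_3 = (0.0000, 9.8995, 10.4641)
after link 4: o_4 = (2.8284, 12.7279, 10.4641)
after link 5: o_5 = (2.8954, 13.6609, 10.1105)
after link 6: o_6 = (4.2589, 9.7975, 7.2444)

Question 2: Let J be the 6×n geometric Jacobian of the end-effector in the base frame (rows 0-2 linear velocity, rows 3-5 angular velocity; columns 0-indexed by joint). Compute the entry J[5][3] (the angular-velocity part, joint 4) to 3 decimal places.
axis z_3 = (-0.6124,0.6124,-0.5000); lever o_n−o_3 = (4.2589,-0.1020,-3.2197)
cross product → J_v[:, 3] = (-2.0226,-4.1011,-2.5455)
J_ω[:, 3] = z_3
entry J[5][3] = -0.5000

-0.500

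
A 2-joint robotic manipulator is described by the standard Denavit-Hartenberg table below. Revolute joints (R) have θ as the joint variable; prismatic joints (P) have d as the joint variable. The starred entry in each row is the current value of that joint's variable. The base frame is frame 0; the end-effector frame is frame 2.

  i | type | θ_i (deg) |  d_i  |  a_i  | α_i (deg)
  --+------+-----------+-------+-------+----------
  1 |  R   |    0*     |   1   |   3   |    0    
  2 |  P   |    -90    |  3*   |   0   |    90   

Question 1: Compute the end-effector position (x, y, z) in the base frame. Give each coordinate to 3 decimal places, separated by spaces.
3.000 0.000 4.000

after link 1: o_1 = (3.0000, 0.0000, 1.0000)
after link 2: o_2 = (3.0000, 0.0000, 4.0000)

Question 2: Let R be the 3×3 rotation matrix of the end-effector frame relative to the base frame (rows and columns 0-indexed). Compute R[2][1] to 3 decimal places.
End-effector y-axis (col 1 of R) = (0.0000,0.0000,1.0000)
R[2][1] = 1.0000

1.000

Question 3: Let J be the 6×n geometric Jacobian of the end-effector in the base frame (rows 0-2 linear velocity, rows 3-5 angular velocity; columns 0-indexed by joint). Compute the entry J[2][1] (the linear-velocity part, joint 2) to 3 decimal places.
1.000

prismatic axis z_1 = (0.0000,0.0000,1.0000)
J_v[:, 1] = z_1; J_ω[:, 1] = (0,0,0)
entry J[2][1] = 1.0000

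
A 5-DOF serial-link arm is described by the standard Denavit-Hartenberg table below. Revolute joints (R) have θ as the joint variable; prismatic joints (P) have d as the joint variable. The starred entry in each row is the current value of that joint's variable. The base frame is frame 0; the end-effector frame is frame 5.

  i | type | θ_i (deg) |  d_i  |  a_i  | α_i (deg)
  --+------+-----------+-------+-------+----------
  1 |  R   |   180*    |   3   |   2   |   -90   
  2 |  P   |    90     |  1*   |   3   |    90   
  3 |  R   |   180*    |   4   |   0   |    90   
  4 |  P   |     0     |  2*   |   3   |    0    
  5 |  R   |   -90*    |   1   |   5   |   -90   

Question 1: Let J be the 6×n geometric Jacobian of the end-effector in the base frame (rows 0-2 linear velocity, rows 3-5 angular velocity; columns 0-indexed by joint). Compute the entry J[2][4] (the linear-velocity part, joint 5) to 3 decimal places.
5.000

axis z_4 = (-0.0000,-1.0000,-0.0000); lever o_n−o_4 = (5.0000,-1.0000,0.0000)
cross product → J_v[:, 4] = (-0.0000,-0.0000,5.0000)
J_ω[:, 4] = z_4
entry J[2][4] = 5.0000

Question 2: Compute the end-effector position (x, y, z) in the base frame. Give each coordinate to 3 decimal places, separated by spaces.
after link 1: o_1 = (-2.0000, 0.0000, 3.0000)
after link 2: o_2 = (-2.0000, -1.0000, 0.0000)
after link 3: o_3 = (-6.0000, -1.0000, 0.0000)
after link 4: o_4 = (-6.0000, -3.0000, 3.0000)
after link 5: o_5 = (-1.0000, -4.0000, 3.0000)

-1.000 -4.000 3.000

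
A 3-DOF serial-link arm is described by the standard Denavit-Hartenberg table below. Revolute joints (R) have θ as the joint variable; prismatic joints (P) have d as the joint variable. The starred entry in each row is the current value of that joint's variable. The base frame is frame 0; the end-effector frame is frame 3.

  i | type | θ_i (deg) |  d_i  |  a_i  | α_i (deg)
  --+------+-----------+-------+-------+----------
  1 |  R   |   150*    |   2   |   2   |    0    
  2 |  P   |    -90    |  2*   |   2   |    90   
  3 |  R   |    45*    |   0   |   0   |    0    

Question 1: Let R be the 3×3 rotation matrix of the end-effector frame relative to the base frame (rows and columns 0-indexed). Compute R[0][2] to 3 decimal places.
End-effector z-axis (col 2 of R) = (0.8660,-0.5000,0.0000)
R[0][2] = 0.8660

0.866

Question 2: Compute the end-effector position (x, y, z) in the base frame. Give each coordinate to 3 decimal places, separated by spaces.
after link 1: o_1 = (-1.7321, 1.0000, 2.0000)
after link 2: o_2 = (-0.7321, 2.7321, 4.0000)
after link 3: o_3 = (-0.7321, 2.7321, 4.0000)

-0.732 2.732 4.000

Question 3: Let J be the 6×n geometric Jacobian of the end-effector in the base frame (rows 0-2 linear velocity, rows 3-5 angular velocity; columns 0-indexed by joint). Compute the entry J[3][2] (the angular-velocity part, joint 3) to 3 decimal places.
axis z_2 = (0.8660,-0.5000,0.0000); lever o_n−o_2 = (0.0000,0.0000,0.0000)
cross product → J_v[:, 2] = (-0.0000,0.0000,0.0000)
J_ω[:, 2] = z_2
entry J[3][2] = 0.8660

0.866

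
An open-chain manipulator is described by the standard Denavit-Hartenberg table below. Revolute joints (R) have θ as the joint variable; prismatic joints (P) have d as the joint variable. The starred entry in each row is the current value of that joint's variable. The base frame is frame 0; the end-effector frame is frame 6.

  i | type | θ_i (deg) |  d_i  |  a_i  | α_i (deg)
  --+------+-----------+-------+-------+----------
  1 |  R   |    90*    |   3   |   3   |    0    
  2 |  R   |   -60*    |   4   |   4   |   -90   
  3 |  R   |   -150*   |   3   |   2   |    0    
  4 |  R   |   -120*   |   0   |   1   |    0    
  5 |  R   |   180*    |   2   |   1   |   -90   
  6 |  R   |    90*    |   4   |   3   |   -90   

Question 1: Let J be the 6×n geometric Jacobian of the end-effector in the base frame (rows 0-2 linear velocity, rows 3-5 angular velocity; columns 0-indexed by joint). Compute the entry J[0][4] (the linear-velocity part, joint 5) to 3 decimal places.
axis z_4 = (-0.5000,0.8660,0.0000); lever o_n−o_4 = (3.9641,1.1340,1.0000)
cross product → J_v[:, 4] = (0.8660,0.5000,-4.0000)
J_ω[:, 4] = z_4
entry J[0][4] = 0.8660

0.866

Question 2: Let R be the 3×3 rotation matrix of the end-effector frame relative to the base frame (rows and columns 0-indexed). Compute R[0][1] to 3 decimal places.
End-effector y-axis (col 1 of R) = (-0.8660,-0.5000,-0.0000)
R[0][1] = -0.8660

-0.866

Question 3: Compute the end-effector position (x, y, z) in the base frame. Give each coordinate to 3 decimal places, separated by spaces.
4.428 7.866 8.000

after link 1: o_1 = (0.0000, 3.0000, 3.0000)
after link 2: o_2 = (3.4641, 5.0000, 7.0000)
after link 3: o_3 = (0.4641, 6.7321, 8.0000)
after link 4: o_4 = (0.4641, 6.7321, 7.0000)
after link 5: o_5 = (-0.5359, 8.4641, 8.0000)
after link 6: o_6 = (4.4282, 7.8660, 8.0000)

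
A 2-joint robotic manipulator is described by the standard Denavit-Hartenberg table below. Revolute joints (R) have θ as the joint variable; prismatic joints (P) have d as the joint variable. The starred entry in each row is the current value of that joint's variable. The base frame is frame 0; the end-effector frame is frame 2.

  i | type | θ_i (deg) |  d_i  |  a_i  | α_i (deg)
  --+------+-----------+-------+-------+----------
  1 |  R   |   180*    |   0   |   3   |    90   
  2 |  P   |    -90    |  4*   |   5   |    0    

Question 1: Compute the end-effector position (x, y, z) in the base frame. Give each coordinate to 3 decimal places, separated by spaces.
after link 1: o_1 = (-3.0000, 0.0000, 0.0000)
after link 2: o_2 = (-3.0000, 4.0000, -5.0000)

-3.000 4.000 -5.000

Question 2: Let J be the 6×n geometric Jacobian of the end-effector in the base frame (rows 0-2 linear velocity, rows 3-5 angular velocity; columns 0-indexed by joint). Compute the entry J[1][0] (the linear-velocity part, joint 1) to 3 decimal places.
-3.000

axis z_0 = ẑ; lever o_n−o_0 = (-3.0000,4.0000,-5.0000)
cross product → J_v[:, 0] = (-4.0000,-3.0000,0.0000)
J_ω[:, 0] = z_0
entry J[1][0] = -3.0000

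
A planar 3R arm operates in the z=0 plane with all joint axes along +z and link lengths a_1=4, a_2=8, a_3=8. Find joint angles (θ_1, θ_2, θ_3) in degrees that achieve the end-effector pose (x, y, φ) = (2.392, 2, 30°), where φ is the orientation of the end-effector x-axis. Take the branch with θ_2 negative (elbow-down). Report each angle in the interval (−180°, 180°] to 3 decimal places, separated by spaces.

-30.009 -149.995 -149.996

wrist centre = target − a_3·(cos φ, sin φ) = (-4.5362, -2.0000)
cos θ_2 = (24.5771−4²−8²)/(2·4·8) = -0.8660; θ_2 = -149.9950° (elbow-down)
β = atan2(-2.0000,-4.5362) = -156.2074°; ψ = atan2(-4.0006,-2.9279) = -126.1987°
θ_1 = β − ψ = -30.0087°
θ_3 = φ − θ_1 − θ_2 = -149.9962° (wrapped to (-180°,180°])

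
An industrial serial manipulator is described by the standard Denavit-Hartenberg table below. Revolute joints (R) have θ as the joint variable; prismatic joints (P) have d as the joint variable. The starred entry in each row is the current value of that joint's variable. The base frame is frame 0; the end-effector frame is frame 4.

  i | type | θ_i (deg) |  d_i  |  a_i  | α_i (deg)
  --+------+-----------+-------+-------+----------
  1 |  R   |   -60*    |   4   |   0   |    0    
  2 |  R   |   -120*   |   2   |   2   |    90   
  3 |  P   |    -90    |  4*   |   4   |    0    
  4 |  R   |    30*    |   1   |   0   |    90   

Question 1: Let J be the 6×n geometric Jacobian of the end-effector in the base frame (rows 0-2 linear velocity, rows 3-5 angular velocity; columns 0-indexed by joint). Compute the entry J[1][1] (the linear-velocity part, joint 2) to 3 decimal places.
axis z_1 = (0.0000,0.0000,1.0000); lever o_n−o_1 = (-2.0000,5.0000,-2.0000)
cross product → J_v[:, 1] = (-5.0000,-2.0000,0.0000)
J_ω[:, 1] = z_1
entry J[1][1] = -2.0000

-2.000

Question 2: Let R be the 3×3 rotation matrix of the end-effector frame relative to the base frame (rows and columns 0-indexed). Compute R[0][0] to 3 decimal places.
End-effector x-axis (col 0 of R) = (-0.5000,-0.0000,-0.8660)
R[0][0] = -0.5000

-0.500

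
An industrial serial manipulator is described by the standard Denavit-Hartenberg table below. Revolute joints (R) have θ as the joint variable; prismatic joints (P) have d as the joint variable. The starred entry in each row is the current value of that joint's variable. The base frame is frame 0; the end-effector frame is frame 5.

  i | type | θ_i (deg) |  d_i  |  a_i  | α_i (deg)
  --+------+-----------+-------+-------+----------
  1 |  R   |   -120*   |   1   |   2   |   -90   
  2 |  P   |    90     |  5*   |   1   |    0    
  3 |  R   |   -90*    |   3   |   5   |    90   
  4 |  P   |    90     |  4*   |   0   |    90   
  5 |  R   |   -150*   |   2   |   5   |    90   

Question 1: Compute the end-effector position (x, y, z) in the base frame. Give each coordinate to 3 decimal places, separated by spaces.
after link 1: o_1 = (-1.0000, -1.7321, 1.0000)
after link 2: o_2 = (3.3301, -4.2321, 0.0000)
after link 3: o_3 = (3.4282, -10.0622, 0.0000)
after link 4: o_4 = (3.4282, -10.0622, 4.0000)
after link 5: o_5 = (-1.3218, -9.6292, 1.5000)

-1.322 -9.629 1.500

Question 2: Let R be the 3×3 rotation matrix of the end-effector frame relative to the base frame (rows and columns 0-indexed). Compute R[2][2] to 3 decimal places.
End-effector z-axis (col 2 of R) = (-0.4330,0.2500,0.8660)
R[2][2] = 0.8660

0.866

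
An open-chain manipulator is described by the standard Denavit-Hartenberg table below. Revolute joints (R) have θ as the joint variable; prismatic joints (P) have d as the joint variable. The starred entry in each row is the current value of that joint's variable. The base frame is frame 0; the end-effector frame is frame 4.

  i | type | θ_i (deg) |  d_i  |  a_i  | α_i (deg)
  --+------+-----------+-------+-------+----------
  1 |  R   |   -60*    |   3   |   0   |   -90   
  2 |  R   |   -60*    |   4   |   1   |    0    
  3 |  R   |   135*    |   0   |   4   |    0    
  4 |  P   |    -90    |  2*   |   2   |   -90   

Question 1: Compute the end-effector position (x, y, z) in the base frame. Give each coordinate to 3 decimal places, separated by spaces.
after link 1: o_1 = (0.0000, 0.0000, 3.0000)
after link 2: o_2 = (3.7141, 1.5670, 3.8660)
after link 3: o_3 = (4.2317, 0.6704, 0.0023)
after link 4: o_4 = (6.9297, -0.0026, 0.5200)

6.930 -0.003 0.520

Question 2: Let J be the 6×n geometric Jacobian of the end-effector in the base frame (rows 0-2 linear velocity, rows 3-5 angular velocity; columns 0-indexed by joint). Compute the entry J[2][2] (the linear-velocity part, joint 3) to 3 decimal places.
axis z_2 = (0.8660,0.5000,0.0000); lever o_n−o_2 = (3.2156,-1.5696,-3.3461)
cross product → J_v[:, 2] = (-1.6730,2.8978,-2.9671)
J_ω[:, 2] = z_2
entry J[2][2] = -2.9671

-2.967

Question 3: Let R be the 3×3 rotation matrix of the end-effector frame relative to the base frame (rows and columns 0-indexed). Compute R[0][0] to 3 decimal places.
End-effector x-axis (col 0 of R) = (0.4830,-0.8365,0.2588)
R[0][0] = 0.4830

0.483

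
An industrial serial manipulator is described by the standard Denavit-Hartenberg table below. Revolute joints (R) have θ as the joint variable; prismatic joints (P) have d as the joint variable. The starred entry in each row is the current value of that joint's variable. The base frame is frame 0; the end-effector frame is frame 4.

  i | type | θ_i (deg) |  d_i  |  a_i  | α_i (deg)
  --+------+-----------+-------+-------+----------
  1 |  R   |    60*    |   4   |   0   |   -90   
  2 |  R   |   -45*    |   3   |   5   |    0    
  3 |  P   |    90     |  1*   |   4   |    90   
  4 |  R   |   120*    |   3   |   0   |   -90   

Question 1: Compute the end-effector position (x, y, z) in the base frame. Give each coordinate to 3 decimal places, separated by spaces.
after link 1: o_1 = (0.0000, 0.0000, 4.0000)
after link 2: o_2 = (-0.8303, 4.5619, 7.5355)
after link 3: o_3 = (-0.2821, 7.5114, 4.7071)
after link 4: o_4 = (0.7785, 9.3485, 6.8284)

0.779 9.348 6.828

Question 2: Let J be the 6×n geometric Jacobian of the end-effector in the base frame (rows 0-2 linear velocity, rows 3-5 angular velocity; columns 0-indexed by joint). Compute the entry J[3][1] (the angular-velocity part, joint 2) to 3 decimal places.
-0.866

axis z_1 = (-0.8660,0.5000,0.0000); lever o_n−o_1 = (0.7785,9.3485,2.8284)
cross product → J_v[:, 1] = (1.4142,2.4495,-8.4853)
J_ω[:, 1] = z_1
entry J[3][1] = -0.8660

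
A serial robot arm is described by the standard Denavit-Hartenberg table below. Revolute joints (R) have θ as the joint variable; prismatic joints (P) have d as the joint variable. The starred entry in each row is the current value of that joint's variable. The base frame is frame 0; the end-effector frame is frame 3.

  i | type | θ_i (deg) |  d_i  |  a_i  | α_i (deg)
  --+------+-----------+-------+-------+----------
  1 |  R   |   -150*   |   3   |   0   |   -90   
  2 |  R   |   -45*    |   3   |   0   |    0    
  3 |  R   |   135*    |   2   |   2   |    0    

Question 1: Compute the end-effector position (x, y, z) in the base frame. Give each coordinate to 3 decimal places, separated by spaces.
after link 1: o_1 = (0.0000, 0.0000, 3.0000)
after link 2: o_2 = (1.5000, -2.5981, 3.0000)
after link 3: o_3 = (2.5000, -4.3301, 1.0000)

2.500 -4.330 1.000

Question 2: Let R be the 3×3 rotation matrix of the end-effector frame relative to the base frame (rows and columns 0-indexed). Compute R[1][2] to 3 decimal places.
-0.866

End-effector z-axis (col 2 of R) = (0.5000,-0.8660,0.0000)
R[1][2] = -0.8660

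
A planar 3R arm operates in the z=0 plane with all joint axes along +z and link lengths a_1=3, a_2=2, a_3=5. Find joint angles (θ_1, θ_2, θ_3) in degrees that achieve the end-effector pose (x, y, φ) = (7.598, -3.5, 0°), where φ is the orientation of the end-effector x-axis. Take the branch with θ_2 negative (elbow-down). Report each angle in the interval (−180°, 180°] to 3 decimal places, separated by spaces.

-30.000 -60.002 90.002

wrist centre = target − a_3·(cos φ, sin φ) = (2.5980, -3.5000)
cos θ_2 = (18.9996−3²−2²)/(2·3·2) = 0.5000; θ_2 = -60.0022° (elbow-down)
β = atan2(-3.5000,2.5980) = -53.4140°; ψ = atan2(-1.7321,3.9999) = -23.4140°
θ_1 = β − ψ = -30.0000°
θ_3 = φ − θ_1 − θ_2 = 90.0022° (wrapped to (-180°,180°])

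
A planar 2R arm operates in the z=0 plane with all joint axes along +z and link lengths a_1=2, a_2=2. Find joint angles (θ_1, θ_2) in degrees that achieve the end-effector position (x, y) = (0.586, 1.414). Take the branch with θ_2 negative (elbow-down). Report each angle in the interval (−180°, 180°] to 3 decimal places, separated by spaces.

134.991 -135.004

cos θ_2 = (2.3428−2²−2²)/(2·2·2) = -0.7072; θ_2 = -135.0036° (elbow-down)
β = atan2(1.4140,0.5860) = 67.4896°; ψ = atan2(-1.4141,0.5857) = -67.5018°
θ_1 = β − ψ = 134.9913°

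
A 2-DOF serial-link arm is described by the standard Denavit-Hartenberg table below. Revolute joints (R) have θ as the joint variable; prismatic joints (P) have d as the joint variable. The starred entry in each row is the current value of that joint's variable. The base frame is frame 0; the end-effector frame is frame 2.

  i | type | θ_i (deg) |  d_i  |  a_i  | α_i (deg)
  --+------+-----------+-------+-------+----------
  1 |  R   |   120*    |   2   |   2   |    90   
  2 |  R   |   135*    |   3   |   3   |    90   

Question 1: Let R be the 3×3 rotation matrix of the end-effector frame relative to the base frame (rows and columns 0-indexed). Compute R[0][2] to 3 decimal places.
End-effector z-axis (col 2 of R) = (-0.3536,0.6124,0.7071)
R[0][2] = -0.3536

-0.354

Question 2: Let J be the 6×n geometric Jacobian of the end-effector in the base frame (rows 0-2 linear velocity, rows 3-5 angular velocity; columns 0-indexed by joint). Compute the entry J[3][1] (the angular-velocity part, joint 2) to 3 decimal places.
axis z_1 = (0.8660,0.5000,0.0000); lever o_n−o_1 = (3.6587,-0.3371,2.1213)
cross product → J_v[:, 1] = (1.0607,-1.8371,-2.1213)
J_ω[:, 1] = z_1
entry J[3][1] = 0.8660

0.866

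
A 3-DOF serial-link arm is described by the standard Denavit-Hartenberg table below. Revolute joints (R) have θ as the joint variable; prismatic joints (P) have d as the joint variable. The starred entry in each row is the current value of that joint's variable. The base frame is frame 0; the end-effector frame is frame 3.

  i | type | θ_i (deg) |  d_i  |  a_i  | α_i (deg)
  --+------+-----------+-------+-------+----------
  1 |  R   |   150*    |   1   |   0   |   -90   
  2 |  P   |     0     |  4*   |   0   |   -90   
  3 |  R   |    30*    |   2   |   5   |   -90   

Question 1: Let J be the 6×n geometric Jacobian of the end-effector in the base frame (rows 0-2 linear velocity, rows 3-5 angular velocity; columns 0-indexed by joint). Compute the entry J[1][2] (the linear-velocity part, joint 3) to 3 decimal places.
2.500

axis z_2 = (-0.0000,-0.0000,-1.0000); lever o_n−o_2 = (-2.5000,4.3301,-2.0000)
cross product → J_v[:, 2] = (4.3301,2.5000,-0.0000)
J_ω[:, 2] = z_2
entry J[1][2] = 2.5000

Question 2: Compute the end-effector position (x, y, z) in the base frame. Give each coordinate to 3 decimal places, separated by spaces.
after link 1: o_1 = (0.0000, 0.0000, 1.0000)
after link 2: o_2 = (-2.0000, -3.4641, 1.0000)
after link 3: o_3 = (-4.5000, 0.8660, -1.0000)

-4.500 0.866 -1.000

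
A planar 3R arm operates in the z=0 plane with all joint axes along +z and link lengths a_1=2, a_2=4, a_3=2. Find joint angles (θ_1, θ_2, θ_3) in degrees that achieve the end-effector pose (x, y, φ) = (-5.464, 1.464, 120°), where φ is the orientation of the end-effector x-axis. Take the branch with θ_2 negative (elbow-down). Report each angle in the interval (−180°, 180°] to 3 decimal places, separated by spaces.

wrist centre = target − a_3·(cos φ, sin φ) = (-4.4640, -0.2681)
cos θ_2 = (19.9991−2²−4²)/(2·2·4) = -0.0001; θ_2 = -90.0031° (elbow-down)
β = atan2(-0.2681,-4.4640) = -176.5637°; ψ = atan2(-4.0000,1.9998) = -63.4374°
θ_1 = β − ψ = -113.1263°
θ_3 = φ − θ_1 − θ_2 = -36.8707° (wrapped to (-180°,180°])

-113.126 -90.003 -36.871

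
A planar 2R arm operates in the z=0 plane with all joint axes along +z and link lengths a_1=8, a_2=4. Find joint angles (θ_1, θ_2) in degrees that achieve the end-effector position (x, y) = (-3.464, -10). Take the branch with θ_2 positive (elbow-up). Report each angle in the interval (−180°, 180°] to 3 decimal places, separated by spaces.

-128.213 60.001

cos θ_2 = (111.9993−8²−4²)/(2·8·4) = 0.5000; θ_2 = 60.0007° (elbow-up)
β = atan2(-10.0000,-3.4640) = -109.1061°; ψ = atan2(3.4641,10.0000) = 19.1068°
θ_1 = β − ψ = -128.2129°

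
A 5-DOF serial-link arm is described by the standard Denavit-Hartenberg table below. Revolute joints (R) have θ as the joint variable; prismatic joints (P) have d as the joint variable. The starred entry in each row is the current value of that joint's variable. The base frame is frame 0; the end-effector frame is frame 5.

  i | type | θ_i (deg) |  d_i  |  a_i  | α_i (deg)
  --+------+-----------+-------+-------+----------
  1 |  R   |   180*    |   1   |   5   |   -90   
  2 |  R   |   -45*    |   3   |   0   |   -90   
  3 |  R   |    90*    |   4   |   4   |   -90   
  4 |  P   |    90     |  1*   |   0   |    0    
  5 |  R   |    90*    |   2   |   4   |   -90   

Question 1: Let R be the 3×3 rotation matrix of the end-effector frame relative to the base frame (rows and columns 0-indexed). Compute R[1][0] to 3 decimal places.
End-effector x-axis (col 0 of R) = (0.0000,-1.0000,0.0000)
R[1][0] = -1.0000

-1.000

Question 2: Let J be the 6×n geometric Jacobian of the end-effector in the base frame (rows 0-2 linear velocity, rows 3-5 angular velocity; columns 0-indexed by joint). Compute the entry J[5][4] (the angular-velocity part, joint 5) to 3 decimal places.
-0.707

axis z_4 = (0.7071,-0.0000,-0.7071); lever o_n−o_4 = (1.4142,-4.0000,-1.4142)
cross product → J_v[:, 4] = (-2.8284,-0.0000,-2.8284)
J_ω[:, 4] = z_4
entry J[5][4] = -0.7071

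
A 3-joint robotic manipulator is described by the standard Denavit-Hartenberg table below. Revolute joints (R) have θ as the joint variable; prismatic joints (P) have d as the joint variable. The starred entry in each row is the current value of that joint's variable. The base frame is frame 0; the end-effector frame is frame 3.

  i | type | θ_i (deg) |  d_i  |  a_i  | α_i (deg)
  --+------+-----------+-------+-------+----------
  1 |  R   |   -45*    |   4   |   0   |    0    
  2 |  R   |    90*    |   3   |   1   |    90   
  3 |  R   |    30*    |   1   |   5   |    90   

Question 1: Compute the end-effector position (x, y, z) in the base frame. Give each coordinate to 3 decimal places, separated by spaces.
4.476 3.062 9.500

after link 1: o_1 = (0.0000, 0.0000, 4.0000)
after link 2: o_2 = (0.7071, 0.7071, 7.0000)
after link 3: o_3 = (4.4761, 3.0619, 9.5000)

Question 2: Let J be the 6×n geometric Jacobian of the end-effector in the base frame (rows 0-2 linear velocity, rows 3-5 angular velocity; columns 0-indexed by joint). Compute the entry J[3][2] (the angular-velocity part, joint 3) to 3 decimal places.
0.707

axis z_2 = (0.7071,-0.7071,0.0000); lever o_n−o_2 = (3.7690,2.3548,2.5000)
cross product → J_v[:, 2] = (-1.7678,-1.7678,4.3301)
J_ω[:, 2] = z_2
entry J[3][2] = 0.7071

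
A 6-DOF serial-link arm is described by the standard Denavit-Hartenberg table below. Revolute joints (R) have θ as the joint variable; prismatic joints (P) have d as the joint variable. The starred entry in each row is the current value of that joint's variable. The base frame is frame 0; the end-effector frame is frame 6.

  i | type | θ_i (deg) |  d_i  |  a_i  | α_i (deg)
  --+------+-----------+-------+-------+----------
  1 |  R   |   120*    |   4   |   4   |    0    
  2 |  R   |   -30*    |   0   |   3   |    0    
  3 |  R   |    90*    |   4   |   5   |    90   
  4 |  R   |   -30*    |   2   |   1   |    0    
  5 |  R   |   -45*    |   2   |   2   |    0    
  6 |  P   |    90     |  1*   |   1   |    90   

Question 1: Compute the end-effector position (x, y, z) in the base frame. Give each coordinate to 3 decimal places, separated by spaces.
after link 1: o_1 = (-2.0000, 3.4641, 4.0000)
after link 2: o_2 = (-2.0000, 6.4641, 4.0000)
after link 3: o_3 = (-7.0000, 6.4641, 8.0000)
after link 4: o_4 = (-7.8660, 8.4641, 7.5000)
after link 5: o_5 = (-8.3837, 10.4641, 5.5681)
after link 6: o_6 = (-9.3496, 11.4641, 5.8270)

-9.350 11.464 5.827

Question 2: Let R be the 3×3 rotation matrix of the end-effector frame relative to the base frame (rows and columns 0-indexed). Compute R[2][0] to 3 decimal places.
End-effector x-axis (col 0 of R) = (-0.9659,0.0000,0.2588)
R[2][0] = 0.2588

0.259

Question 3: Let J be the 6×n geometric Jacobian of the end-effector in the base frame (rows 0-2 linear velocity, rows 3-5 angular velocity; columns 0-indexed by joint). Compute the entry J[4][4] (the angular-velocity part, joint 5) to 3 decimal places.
axis z_4 = (0.0000,1.0000,0.0000); lever o_n−o_4 = (-1.4836,3.0000,-1.6730)
cross product → J_v[:, 4] = (-1.6730,0.0000,1.4836)
J_ω[:, 4] = z_4
entry J[4][4] = 1.0000

1.000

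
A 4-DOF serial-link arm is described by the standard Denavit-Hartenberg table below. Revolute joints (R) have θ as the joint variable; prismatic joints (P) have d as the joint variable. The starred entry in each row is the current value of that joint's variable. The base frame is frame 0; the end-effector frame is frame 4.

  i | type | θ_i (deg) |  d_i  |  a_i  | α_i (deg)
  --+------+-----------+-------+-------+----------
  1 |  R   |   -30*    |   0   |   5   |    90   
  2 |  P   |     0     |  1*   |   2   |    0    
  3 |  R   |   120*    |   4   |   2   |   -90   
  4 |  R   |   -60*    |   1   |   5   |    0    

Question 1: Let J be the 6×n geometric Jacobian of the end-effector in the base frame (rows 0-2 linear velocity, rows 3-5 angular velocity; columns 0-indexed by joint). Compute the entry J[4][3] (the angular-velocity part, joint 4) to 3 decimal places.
axis z_3 = (-0.7500,0.4330,-0.5000); lever o_n−o_3 = (-3.9976,-2.6920,1.6651)
cross product → J_v[:, 3] = (-0.6250,3.2476,3.7500)
J_ω[:, 3] = z_3
entry J[4][3] = 0.4330

0.433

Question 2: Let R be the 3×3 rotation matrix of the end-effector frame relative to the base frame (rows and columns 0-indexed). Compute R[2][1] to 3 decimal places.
0.750

End-effector y-axis (col 1 of R) = (-0.1250,0.6495,0.7500)
R[2][1] = 0.7500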